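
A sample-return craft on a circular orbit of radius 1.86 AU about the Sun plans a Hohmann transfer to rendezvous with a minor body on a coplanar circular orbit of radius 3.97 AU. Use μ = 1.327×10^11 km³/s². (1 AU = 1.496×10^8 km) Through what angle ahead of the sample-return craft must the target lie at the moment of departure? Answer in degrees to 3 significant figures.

In km: r₁ = 1.86 × 1.496×10^8 = 2.78256×10^8 km; r₂ = 3.97 × 1.496×10^8 = 5.93912×10^8 km.
The Hohmann ellipse has a_t = (r₁ + r₂)/2 = 4.36084×10^8 km.
The half-period of the transfer ellipse is t = π√(a_t³/μ) = 7.854×10^7 s.
The target's mean motion on its circular orbit is ω₂ = √(μ/r₂³) = 2.517×10^-8 rad/s.
Angle swept by the target during transfer: ω₂·t = 1.977 rad = 113.3°.
The sample-return craft traverses 180° on the transfer ellipse, so the target must lead by 180° − 113.3° = 66.7°.

φ = 66.7°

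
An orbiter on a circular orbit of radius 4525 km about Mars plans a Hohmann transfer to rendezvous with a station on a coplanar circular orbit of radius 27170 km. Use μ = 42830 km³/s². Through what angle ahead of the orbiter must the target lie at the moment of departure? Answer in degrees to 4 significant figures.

The Hohmann ellipse has a_t = (r₁ + r₂)/2 = 15847.5 km.
The half-period of the transfer ellipse is t = π√(a_t³/μ) = 30284 s.
Target angular speed ω₂ = √(μ/r₂³) = 4.6210×10^-5 rad/s.
Angle swept by the target during transfer: ω₂·t = 1.3994 rad = 80.18°.
The orbiter traverses 180° on the transfer ellipse, so the target must lead by 180° − 80.18° = 99.82°.

φ = 99.82°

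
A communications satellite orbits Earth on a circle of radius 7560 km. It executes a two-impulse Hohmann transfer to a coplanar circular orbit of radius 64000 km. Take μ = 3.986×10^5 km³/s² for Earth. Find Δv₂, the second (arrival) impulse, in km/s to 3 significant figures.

Δv₂ = 1.35 km/s

The Hohmann ellipse has a_t = (r₁ + r₂)/2 = 35780 km.
On the circular orbit at r = 64000 km, v_c = √(μ/r) = 2.49562 km/s.
Vis-viva on the transfer ellipse at r = 64000 km gives v_t = √[μ(2/r − 1/a_t)] = 1.14715 km/s.
Δv₂ = |v_t − v_c| = |1.14715 − 2.49562| = 1.348 km/s.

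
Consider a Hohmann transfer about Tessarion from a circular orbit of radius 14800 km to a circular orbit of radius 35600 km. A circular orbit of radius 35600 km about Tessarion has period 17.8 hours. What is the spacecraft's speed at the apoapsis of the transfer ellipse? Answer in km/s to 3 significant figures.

From Kepler's third law T² = 4π²r³/μ at r = 35600 km, T = 17.8 hours = 17.8 × 3600 s = 64080 s: μ = 4π²r³/T² = 4.33775×10^5 km³/s².
Semi-major axis of the transfer orbit: a_t = (14800 + 35600)/2 = 25200 km.
The apoapsis of the transfer ellipse is at r = 35600 km.
Vis-viva: v = √[μ(2/r − 1/a_t)] = √[4.33775×10^5 × (2/35600 − 1/25200)] = 2.675 km/s.

v = 2.68 km/s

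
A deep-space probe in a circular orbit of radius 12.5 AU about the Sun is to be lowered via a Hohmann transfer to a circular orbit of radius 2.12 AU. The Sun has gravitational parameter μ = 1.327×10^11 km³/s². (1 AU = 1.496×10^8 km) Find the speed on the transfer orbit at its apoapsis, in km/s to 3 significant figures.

v = 4.54 km/s

In km: r₁ = 12.5 × 1.496×10^8 = 1.870×10^9 km; r₂ = 2.12 × 1.496×10^8 = 3.17152×10^8 km.
Transfer-ellipse semi-major axis a_t = (r₁ + r₂)/2 = (1.870×10^9 + 3.17152×10^8)/2 = 1.093576×10^9 km.
At apoapsis, r = 1.870×10^9 km.
Vis-viva: v = √[μ(2/r − 1/a_t)] = √[1.327×10^11 × (2/1.870×10^9 − 1/1.093576×10^9)] = 4.537 km/s.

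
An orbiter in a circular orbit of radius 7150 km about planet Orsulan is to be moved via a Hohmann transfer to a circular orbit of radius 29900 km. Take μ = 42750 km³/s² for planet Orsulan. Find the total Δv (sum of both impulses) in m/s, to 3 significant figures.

Δv = 1110 m/s

Semi-major axis of the transfer orbit: a_t = (7150 + 29900)/2 = 18525 km.
At r₁ the circular-orbit speed is v₁ = √(μ/r₁) = 2.4452 km/s.
On the transfer ellipse at r₁, v² = μ(2/r − 1/a) gives v_p = √[μ(2/r₁ − 1/a_t)] = 3.1065 km/s.
First burn Δv₁ = |v_p − v₁| = 0.6613 km/s.
Circular speed at r₂: v₂ = √(μ/r₂) = 1.19573 km/s.
Transfer-orbit speed at r₂: v_a = √[μ(2/r₂ − 1/a_t)] = 0.742859 km/s.
Second burn Δv₂ = |v₂ − v_a| = 0.4529 km/s.
Total Δv = Δv₁ + Δv₂ = 1.114 km/s.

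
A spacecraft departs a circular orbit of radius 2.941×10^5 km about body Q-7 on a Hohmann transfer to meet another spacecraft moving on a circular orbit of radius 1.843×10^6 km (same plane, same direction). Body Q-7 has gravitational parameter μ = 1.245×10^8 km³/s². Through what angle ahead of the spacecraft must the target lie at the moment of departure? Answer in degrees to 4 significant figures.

φ = 100.5°

The Hohmann ellipse has a_t = (r₁ + r₂)/2 = 1.06855×10^6 km.
The half-period of the transfer ellipse is t = π√(a_t³/μ) = 3.110×10^5 s.
Target angular speed ω₂ = √(μ/r₂³) = 4.460×10^-6 rad/s.
Angle swept by the target during transfer: ω₂·t = 1.387 rad = 79.47°.
Arrival is 180° from departure on the ellipse, so φ = 180° − 79.47° = 100.5°.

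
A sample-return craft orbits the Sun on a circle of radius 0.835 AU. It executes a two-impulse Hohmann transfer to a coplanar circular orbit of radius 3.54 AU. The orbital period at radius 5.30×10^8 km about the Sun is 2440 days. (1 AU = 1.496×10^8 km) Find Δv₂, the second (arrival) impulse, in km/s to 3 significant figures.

From Kepler's third law T² = 4π²r³/μ at r = 5.30×10^8 km, T = 2440 days = 2440 × 86400 s = 2.10816×10^8 s: μ = 4π²r³/T² = 1.32245×10^11 km³/s².
In km: r₁ = 0.835 × 1.496×10^8 = 1.24916×10^8 km; r₂ = 3.54 × 1.496×10^8 = 5.29584×10^8 km.
Semi-major axis of the transfer orbit: a_t = (1.24916×10^8 + 5.29584×10^8)/2 = 3.2725×10^8 km.
On the circular orbit at r = 5.29584×10^8 km, v_c = √(μ/r) = 15.802 km/s.
Vis-viva on the transfer ellipse at r = 5.29584×10^8 km gives v_t = √[μ(2/r − 1/a_t)] = 9.7632 km/s.
Δv₂ = |v_t − v_c| = |9.7632 − 15.802| = 6.039 km/s.

Δv₂ = 6.04 km/s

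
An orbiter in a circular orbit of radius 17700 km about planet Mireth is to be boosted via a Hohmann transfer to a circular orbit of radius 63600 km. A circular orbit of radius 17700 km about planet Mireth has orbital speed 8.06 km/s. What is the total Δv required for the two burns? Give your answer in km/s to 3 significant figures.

Δv = 3.47 km/s

From the circular-orbit relation v² = μ/r at r = 17700 km: μ = v²r = (8.06)² × 17700 = 1.14986×10^6 km³/s².
The Hohmann ellipse has a_t = (r₁ + r₂)/2 = 40650 km.
Circular speed at r₁: v₁ = √(μ/r₁) = √(1.14986×10^6/17700) = 8.0600 km/s.
Transfer-orbit speed at r₁ (vis-viva equation): v_p = √[μ(2/r₁ − 1/a_t)] = 10.082 km/s.
First burn Δv₁ = |v_p − v₁| = 2.022 km/s.
Circular speed at r₂: v₂ = √(μ/r₂) = 4.252 km/s.
Transfer-orbit speed at r₂: v_a = √[μ(2/r₂ − 1/a_t)] = 2.806 km/s.
Second burn Δv₂ = |v₂ − v_a| = 1.446 km/s.
Total Δv = Δv₁ + Δv₂ = 3.468 km/s.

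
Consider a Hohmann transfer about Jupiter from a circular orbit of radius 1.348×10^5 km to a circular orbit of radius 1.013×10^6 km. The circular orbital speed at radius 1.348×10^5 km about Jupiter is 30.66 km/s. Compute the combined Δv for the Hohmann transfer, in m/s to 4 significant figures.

Δv = 15840 m/s

From the circular-orbit relation v² = μ/r at r = 1.348×10^5 km: μ = v²r = (30.66)² × 1.348×10^5 = 1.26717×10^8 km³/s².
Semi-major axis of the transfer orbit: a_t = (1.348×10^5 + 1.013×10^6)/2 = 5.739×10^5 km.
Circular speed at r₁: v₁ = √(μ/r₁) = √(1.26717×10^8/1.348×10^5) = 30.660 km/s.
On the transfer ellipse at r₁, vis-viva gives v_p = √[μ(2/r₁ − 1/a_t)] = 40.734 km/s.
First burn Δv₁ = |v_p − v₁| = 10.074 km/s.
At r₂, v₂ = √(μ/r₂) = 11.1844 km/s.
Transfer-orbit speed at r₂: v_a = √[μ(2/r₂ − 1/a_t)] = 5.42050 km/s.
Second burn Δv₂ = |v₂ − v_a| = 5.7639 km/s.
Δv = Δv₁ + Δv₂ = 10.074 + 5.7639 = 15.84 km/s.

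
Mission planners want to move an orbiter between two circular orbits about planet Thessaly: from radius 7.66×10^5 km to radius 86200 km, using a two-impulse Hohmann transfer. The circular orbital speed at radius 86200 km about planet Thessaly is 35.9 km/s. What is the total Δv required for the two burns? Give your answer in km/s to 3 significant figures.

From the circular-orbit relation v² = μ/r at r = 86200 km: μ = v²r = (35.9)² × 86200 = 1.11095×10^8 km³/s².
Semi-major axis of the transfer orbit: a_t = (7.660×10^5 + 86200)/2 = 4.261×10^5 km.
At r₁ the circular-orbit speed is v₁ = √(μ/r₁) = 12.043 km/s.
Transfer-orbit speed at r₁ (v² = μ(2/r − 1/a)): v_a = √[μ(2/r₁ − 1/a_t)] = 5.4167 km/s.
First burn Δv₁ = |v_a − v₁| = 6.626 km/s.
Circular speed at r₂: v₂ = √(μ/r₂) = 35.90 km/s.
Transfer-orbit speed at r₂: v_p = √[μ(2/r₂ − 1/a_t)] = 48.13 km/s.
Second burn Δv₂ = |v₂ − v_p| = 12.23 km/s.
Δv = Δv₁ + Δv₂ = 6.626 + 12.23 = 18.86 km/s.

Δv = 18.9 km/s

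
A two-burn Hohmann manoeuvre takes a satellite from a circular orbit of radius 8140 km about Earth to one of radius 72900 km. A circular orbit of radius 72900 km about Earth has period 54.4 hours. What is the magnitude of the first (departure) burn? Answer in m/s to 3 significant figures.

Δv₁ = 2390 m/s

From Kepler's third law T² = 4π²r³/μ at r = 72900 km, T = 54.4 hours = 54.4 × 3600 s = 1.9584×10^5 s: μ = 4π²r³/T² = 3.98786×10^5 km³/s².
Semi-major axis of the transfer orbit: a_t = (8140 + 72900)/2 = 40520 km.
On the circular orbit at r = 8140 km, v_c = √(μ/r) = 6.999 km/s.
Vis-viva on the transfer ellipse at r = 8140 km gives v_t = √[μ(2/r − 1/a_t)] = 9.388 km/s.
Δv₁ = |v_t − v_c| = |9.388 − 6.999| = 2.389 km/s.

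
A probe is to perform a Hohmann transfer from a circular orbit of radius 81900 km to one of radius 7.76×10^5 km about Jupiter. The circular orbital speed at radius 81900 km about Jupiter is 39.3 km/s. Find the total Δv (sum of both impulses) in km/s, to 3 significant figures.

Δv = 20.7 km/s

From the circular-orbit relation v² = μ/r at r = 81900 km: μ = v²r = (39.3)² × 81900 = 1.26494×10^8 km³/s².
Transfer-ellipse semi-major axis a_t = (r₁ + r₂)/2 = (81900 + 7.760×10^5)/2 = 4.2895×10^5 km.
At r₁ the circular-orbit speed is v₁ = √(μ/r₁) = 39.30 km/s.
On the transfer ellipse at r₁, vis-viva gives v_p = √[μ(2/r₁ − 1/a_t)] = 52.86 km/s.
First burn Δv₁ = |v_p − v₁| = 13.56 km/s.
Circular speed at r₂: v₂ = √(μ/r₂) = 12.7674 km/s.
Transfer-orbit speed at r₂: v_a = √[μ(2/r₂ − 1/a_t)] = 5.57882 km/s.
Second burn Δv₂ = |v₂ − v_a| = 7.189 km/s.
Total Δv = Δv₁ + Δv₂ = 20.75 km/s.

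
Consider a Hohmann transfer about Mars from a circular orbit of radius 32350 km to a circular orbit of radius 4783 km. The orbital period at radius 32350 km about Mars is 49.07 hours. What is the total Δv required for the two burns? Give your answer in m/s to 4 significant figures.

From Kepler's third law T² = 4π²r³/μ at r = 32350 km, T = 49.07 hours = 49.07 × 3600 s = 1.76652×10^5 s: μ = 4π²r³/T² = 42829.7 km³/s².
The Hohmann ellipse has a_t = (r₁ + r₂)/2 = 18566.5 km.
Circular speed at r₁: v₁ = √(μ/r₁) = √(42829.7/32350) = 1.1506 km/s.
On the transfer ellipse at r₁, vis-viva equation gives v_a = √[μ(2/r₁ − 1/a_t)] = 0.58401 km/s.
First burn Δv₁ = |v_a − v₁| = 0.5666 km/s.
At r₂, v₂ = √(μ/r₂) = 2.9924 km/s.
Transfer-orbit speed at r₂: v_p = √[μ(2/r₂ − 1/a_t)] = 3.9500 km/s.
Second burn Δv₂ = |v₂ − v_p| = 0.9576 km/s.
Δv = Δv₁ + Δv₂ = 0.5666 + 0.9576 = 1.524 km/s.

Δv = 1524 m/s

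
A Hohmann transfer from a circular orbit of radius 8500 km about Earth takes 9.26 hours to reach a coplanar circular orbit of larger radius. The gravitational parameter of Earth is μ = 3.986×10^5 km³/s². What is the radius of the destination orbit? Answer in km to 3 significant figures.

r₂ = 62600 km

Transfer time t = 9.26 hours = 33336 s, and t = π√(a_t³/μ).
So a_t = (μ t²/π²)^(1/3) = (3.986×10^5 × (33336)² / π²)^(1/3) = 35538 km.
Since a_t = (r₁ + r₂)/2, r₂ = 2a_t − r₁ = 2×35538 − 8500 = 62576 km.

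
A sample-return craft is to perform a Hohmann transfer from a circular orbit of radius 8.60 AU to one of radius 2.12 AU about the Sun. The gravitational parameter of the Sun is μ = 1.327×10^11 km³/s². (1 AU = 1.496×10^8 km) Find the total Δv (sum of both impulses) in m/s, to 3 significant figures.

In km: r₁ = 8.60 × 1.496×10^8 = 1.28656×10^9 km; r₂ = 2.12 × 1.496×10^8 = 3.17152×10^8 km.
Semi-major axis of the transfer orbit: a_t = (1.28656×10^9 + 3.17152×10^8)/2 = 8.01856×10^8 km.
At r₁ the circular-orbit speed is v₁ = √(μ/r₁) = 10.156 km/s.
On the transfer ellipse at r₁, v² = μ(2/r − 1/a) gives v_a = √[μ(2/r₁ − 1/a_t)] = 6.3871 km/s.
First burn Δv₁ = |v_a − v₁| = 3.769 km/s.
Circular speed at r₂: v₂ = √(μ/r₂) = 20.455 km/s.
Transfer-orbit speed at r₂: v_p = √[μ(2/r₂ − 1/a_t)] = 25.910 km/s.
Second burn Δv₂ = |v₂ − v_p| = 5.455 km/s.
Δv = Δv₁ + Δv₂ = 3.769 + 5.455 = 9.224 km/s.

Δv = 9220 m/s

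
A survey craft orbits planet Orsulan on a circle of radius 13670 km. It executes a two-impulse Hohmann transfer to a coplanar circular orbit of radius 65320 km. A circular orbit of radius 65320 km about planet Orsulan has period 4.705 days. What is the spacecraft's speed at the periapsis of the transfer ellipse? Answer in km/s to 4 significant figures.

From Kepler's third law T² = 4π²r³/μ at r = 65320 km, T = 4.705 days = 4.705 × 86400 s = 4.06512×10^5 s: μ = 4π²r³/T² = 66581.2 km³/s².
The Hohmann ellipse has a_t = (r₁ + r₂)/2 = 39495 km.
The periapsis of the transfer ellipse is at r = 13670 km.
Vis-viva: v = √[μ(2/r − 1/a_t)] = √[66581.2 × (2/13670 − 1/39495)] = 2.838 km/s.

v = 2.838 km/s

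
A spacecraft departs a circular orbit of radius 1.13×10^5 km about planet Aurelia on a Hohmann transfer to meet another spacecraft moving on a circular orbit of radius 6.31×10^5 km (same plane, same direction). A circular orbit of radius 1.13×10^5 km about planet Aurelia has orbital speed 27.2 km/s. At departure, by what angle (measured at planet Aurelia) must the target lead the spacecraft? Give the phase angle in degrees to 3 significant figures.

φ = 98.5°

From the circular-orbit relation v² = μ/r at r = 1.13×10^5 km: μ = v²r = (27.2)² × 1.13×10^5 = 8.36019×10^7 km³/s².
Semi-major axis of the transfer orbit: a_t = (1.130×10^5 + 6.310×10^5)/2 = 3.720×10^5 km.
Transfer time t = π√(a_t³/μ) = 77957 s.
Target angular speed ω₂ = √(μ/r₂³) = 1.8242×10^-5 rad/s.
Angle swept by the target during transfer: ω₂·t = 1.4221 rad = 81.48°.
Arrival is 180° from departure on the ellipse, so φ = 180° − 81.48° = 98.5°.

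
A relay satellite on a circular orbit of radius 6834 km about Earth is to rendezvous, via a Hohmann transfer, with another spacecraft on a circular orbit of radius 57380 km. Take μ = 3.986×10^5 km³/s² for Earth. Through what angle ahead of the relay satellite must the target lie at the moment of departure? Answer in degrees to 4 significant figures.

Transfer-ellipse semi-major axis a_t = (r₁ + r₂)/2 = (6834 + 57380)/2 = 32107 km.
The half-period of the transfer ellipse is t = π√(a_t³/μ) = 28630 s.
Target angular speed ω₂ = √(μ/r₂³) = 4.593×10^-5 rad/s.
Angle swept by the target during transfer: ω₂·t = 1.315 rad = 75.34°.
The relay satellite traverses 180° on the transfer ellipse, so the target must lead by 180° − 75.34° = 104.7°.

φ = 104.7°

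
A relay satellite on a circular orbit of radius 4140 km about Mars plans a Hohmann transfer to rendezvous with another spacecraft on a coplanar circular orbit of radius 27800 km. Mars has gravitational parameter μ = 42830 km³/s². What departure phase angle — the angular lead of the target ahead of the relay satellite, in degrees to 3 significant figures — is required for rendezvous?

φ = 102°

Semi-major axis of the transfer orbit: a_t = (4140 + 27800)/2 = 15970 km.
Transfer time t = π√(a_t³/μ) = 30636.1 s.
The target's mean motion on its circular orbit is ω₂ = √(μ/r₂³) = 4.46485×10^-5 rad/s.
Angle swept by the target during transfer: ω₂·t = 1.3679 rad = 78.37°.
The relay satellite traverses 180° on the transfer ellipse, so the target must lead by 180° − 78.37° = 102°.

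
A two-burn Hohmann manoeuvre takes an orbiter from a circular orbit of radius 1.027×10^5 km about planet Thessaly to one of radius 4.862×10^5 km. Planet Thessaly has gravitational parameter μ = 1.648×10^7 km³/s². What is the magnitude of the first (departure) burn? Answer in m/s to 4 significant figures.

Transfer-ellipse semi-major axis a_t = (r₁ + r₂)/2 = (1.027×10^5 + 4.862×10^5)/2 = 2.9445×10^5 km.
Circular speed at r = 1.027×10^5 km: v_c = √(μ/r) = 12.67 km/s.
Vis-viva on the transfer ellipse at r = 1.027×10^5 km gives v_t = √[μ(2/r − 1/a_t)] = 16.28 km/s.
Δv₁ = |v_t − v_c| = |16.28 − 12.67| = 3.610 km/s.

Δv₁ = 3610 m/s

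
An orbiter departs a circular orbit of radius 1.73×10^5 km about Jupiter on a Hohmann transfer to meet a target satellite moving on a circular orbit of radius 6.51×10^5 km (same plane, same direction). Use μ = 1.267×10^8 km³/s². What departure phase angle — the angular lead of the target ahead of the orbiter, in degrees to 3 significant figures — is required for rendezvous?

Semi-major axis of the transfer orbit: a_t = (1.730×10^5 + 6.510×10^5)/2 = 4.120×10^5 km.
Transfer time t = π√(a_t³/μ) = 73810 s.
Target angular speed ω₂ = √(μ/r₂³) = 2.143×10^-5 rad/s.
Angle swept by the target during transfer: ω₂·t = 1.5817 rad = 90.62°.
The orbiter traverses 180° on the transfer ellipse, so the target must lead by 180° − 90.62° = 89.4°.

φ = 89.4°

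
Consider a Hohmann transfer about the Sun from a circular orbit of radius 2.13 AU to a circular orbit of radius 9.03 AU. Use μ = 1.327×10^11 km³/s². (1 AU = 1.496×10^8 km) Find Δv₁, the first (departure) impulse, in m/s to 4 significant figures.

Δv₁ = 5553 m/s

In km: r₁ = 2.13 × 1.496×10^8 = 3.18648×10^8 km; r₂ = 9.03 × 1.496×10^8 = 1.350888×10^9 km.
Transfer-ellipse semi-major axis a_t = (r₁ + r₂)/2 = (3.18648×10^8 + 1.350888×10^9)/2 = 8.34768×10^8 km.
Circular speed at r = 3.18648×10^8 km: v_c = √(μ/r) = 20.407 km/s.
Transfer-orbit speed at the same r (vis-viva, a = a_t): v_t = √[μ(2/r − 1/a_t)] = 25.960 km/s.
Δv₁ = |v_t − v_c| = |25.960 − 20.407| = 5.553 km/s.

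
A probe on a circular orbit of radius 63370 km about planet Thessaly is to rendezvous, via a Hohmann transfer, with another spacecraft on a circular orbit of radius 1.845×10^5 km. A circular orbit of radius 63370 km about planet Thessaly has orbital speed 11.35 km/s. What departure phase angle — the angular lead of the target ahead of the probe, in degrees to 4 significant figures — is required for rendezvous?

φ = 80.90°

From the circular-orbit relation v² = μ/r at r = 63370 km: μ = v²r = (11.35)² × 63370 = 8.16348×10^6 km³/s².
The Hohmann ellipse has a_t = (r₁ + r₂)/2 = 1.23935×10^5 km.
The half-period of the transfer ellipse is t = π√(a_t³/μ) = 47974 s.
The target's mean motion on its circular orbit is ω₂ = √(μ/r₂³) = 3.6053×10^-5 rad/s.
Angle swept by the target during transfer: ω₂·t = 1.7296 rad = 99.10°.
The probe traverses 180° on the transfer ellipse, so the target must lead by 180° − 99.10° = 80.90°.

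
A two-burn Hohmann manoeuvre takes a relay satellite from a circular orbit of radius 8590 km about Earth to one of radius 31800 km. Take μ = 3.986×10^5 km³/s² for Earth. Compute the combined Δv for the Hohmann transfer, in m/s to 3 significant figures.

Δv = 2970 m/s

The Hohmann ellipse has a_t = (r₁ + r₂)/2 = 20195 km.
At r₁ the circular-orbit speed is v₁ = √(μ/r₁) = 6.812 km/s.
Transfer-orbit speed at r₁ (vis-viva): v_p = √[μ(2/r₁ − 1/a_t)] = 8.548 km/s.
First burn Δv₁ = |v_p − v₁| = 1.736 km/s.
Circular speed at r₂: v₂ = √(μ/r₂) = 3.540 km/s.
Transfer-orbit speed at r₂: v_a = √[μ(2/r₂ − 1/a_t)] = 2.309 km/s.
Second burn Δv₂ = |v₂ − v_a| = 1.231 km/s.
Total Δv = Δv₁ + Δv₂ = 2.967 km/s.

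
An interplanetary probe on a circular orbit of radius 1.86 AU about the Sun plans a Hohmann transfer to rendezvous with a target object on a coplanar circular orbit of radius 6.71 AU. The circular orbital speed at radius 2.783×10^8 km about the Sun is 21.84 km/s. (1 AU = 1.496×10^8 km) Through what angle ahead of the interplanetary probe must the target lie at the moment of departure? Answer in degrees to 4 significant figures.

From the circular-orbit relation v² = μ/r at r = 2.783×10^8 km: μ = v²r = (21.84)² × 2.783×10^8 = 1.32745×10^11 km³/s².
In km: r₁ = 1.86 × 1.496×10^8 = 2.78256×10^8 km; r₂ = 6.71 × 1.496×10^8 = 1.003816×10^9 km.
Transfer-ellipse semi-major axis a_t = (r₁ + r₂)/2 = (2.78256×10^8 + 1.003816×10^9)/2 = 6.41036×10^8 km.
Transfer time t = π√(a_t³/μ) = 1.39947×10^8 s.
The target's mean motion on its circular orbit is ω₂ = √(μ/r₂³) = 1.14559×10^-8 rad/s.
Angle swept by the target during transfer: ω₂·t = 1.6032 rad = 91.86°.
The interplanetary probe traverses 180° on the transfer ellipse, so the target must lead by 180° − 91.86° = 88.14°.

φ = 88.14°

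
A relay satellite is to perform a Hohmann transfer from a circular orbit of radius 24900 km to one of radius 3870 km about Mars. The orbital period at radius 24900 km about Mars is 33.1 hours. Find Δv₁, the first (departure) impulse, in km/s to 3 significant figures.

From Kepler's third law T² = 4π²r³/μ at r = 24900 km, T = 33.1 hours = 33.1 × 3600 s = 1.1916×10^5 s: μ = 4π²r³/T² = 42923.7 km³/s².
Semi-major axis of the transfer orbit: a_t = (24900 + 3870)/2 = 14385 km.
Circular speed at r = 24900 km: v_c = √(μ/r) = 1.31295 km/s.
Vis-viva on the transfer ellipse at r = 24900 km gives v_t = √[μ(2/r − 1/a_t)] = 0.681003 km/s.
Δv₁ = |v_t − v_c| = |0.681003 − 1.31295| = 0.6319 km/s.

Δv₁ = 0.632 km/s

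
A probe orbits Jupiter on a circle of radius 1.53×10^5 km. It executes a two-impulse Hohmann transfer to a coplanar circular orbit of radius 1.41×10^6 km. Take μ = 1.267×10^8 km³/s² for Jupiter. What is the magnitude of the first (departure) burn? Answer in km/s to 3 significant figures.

Transfer-ellipse semi-major axis a_t = (r₁ + r₂)/2 = (1.530×10^5 + 1.410×10^6)/2 = 7.815×10^5 km.
On the circular orbit at r = 1.530×10^5 km, v_c = √(μ/r) = 28.7768 km/s.
Vis-viva on the transfer ellipse at r = 1.530×10^5 km gives v_t = √[μ(2/r − 1/a_t)] = 38.6534 km/s.
Δv₁ = |v_t − v_c| = |38.6534 − 28.7768| = 9.877 km/s.

Δv₁ = 9.88 km/s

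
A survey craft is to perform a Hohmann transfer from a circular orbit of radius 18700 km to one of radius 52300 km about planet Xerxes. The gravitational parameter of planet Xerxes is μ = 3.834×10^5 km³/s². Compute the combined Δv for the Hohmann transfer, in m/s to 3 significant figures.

Δv = 1710 m/s

The Hohmann ellipse has a_t = (r₁ + r₂)/2 = 35500 km.
Circular speed at r₁: v₁ = √(μ/r₁) = √(3.834×10^5/18700) = 4.52799 km/s.
Transfer-orbit speed at r₁ (vis-viva): v_p = √[μ(2/r₁ − 1/a_t)] = 5.49594 km/s.
First burn Δv₁ = |v_p − v₁| = 0.96795 km/s.
Circular speed at r₂: v₂ = √(μ/r₂) = 2.70754 km/s.
Transfer-orbit speed at r₂: v_a = √[μ(2/r₂ − 1/a_t)] = 1.96509 km/s.
Second burn Δv₂ = |v₂ − v_a| = 0.74245 km/s.
Δv = Δv₁ + Δv₂ = 0.96795 + 0.74245 = 1.710 km/s.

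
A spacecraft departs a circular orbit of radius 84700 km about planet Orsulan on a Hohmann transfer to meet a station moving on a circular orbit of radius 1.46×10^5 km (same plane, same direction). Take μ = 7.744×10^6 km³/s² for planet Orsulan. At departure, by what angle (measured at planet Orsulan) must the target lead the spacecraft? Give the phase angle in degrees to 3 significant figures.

Semi-major axis of the transfer orbit: a_t = (84700 + 1.460×10^5)/2 = 1.1535×10^5 km.
The half-period of the transfer ellipse is t = π√(a_t³/μ) = 44230 s.
The target's mean motion on its circular orbit is ω₂ = √(μ/r₂³) = 4.988×10^-5 rad/s.
Angle swept by the target during transfer: ω₂·t = 2.206 rad = 126.4°.
Arrival is 180° from departure on the ellipse, so φ = 180° − 126.4° = 53.6°.

φ = 53.6°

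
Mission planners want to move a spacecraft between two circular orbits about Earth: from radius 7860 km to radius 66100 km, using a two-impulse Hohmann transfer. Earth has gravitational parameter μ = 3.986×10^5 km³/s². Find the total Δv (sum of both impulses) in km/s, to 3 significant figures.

Semi-major axis of the transfer orbit: a_t = (7860 + 66100)/2 = 36980 km.
At r₁ the circular-orbit speed is v₁ = √(μ/r₁) = 7.12127 km/s.
Transfer-orbit speed at r₁ (vis-viva equation): v_p = √[μ(2/r₁ − 1/a_t)] = 9.52083 km/s.
First burn Δv₁ = |v_p − v₁| = 2.3996 km/s.
At r₂, v₂ = √(μ/r₂) = 2.45566 km/s.
Transfer-orbit speed at r₂: v_a = √[μ(2/r₂ − 1/a_t)] = 1.13213 km/s.
Second burn Δv₂ = |v₂ − v_a| = 1.3235 km/s.
Total Δv = Δv₁ + Δv₂ = 3.723 km/s.

Δv = 3.72 km/s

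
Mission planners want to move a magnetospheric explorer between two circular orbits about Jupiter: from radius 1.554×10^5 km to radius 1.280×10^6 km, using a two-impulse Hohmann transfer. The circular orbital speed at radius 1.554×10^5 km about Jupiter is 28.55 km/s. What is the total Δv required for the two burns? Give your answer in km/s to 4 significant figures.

Δv = 14.90 km/s

From the circular-orbit relation v² = μ/r at r = 1.554×10^5 km: μ = v²r = (28.55)² × 1.554×10^5 = 1.26667×10^8 km³/s².
The Hohmann ellipse has a_t = (r₁ + r₂)/2 = 7.177×10^5 km.
Circular speed at r₁: v₁ = √(μ/r₁) = √(1.26667×10^8/1.554×10^5) = 28.550 km/s.
Transfer-orbit speed at r₁ (vis-viva): v_p = √[μ(2/r₁ − 1/a_t)] = 38.128 km/s.
First burn Δv₁ = |v_p − v₁| = 9.578 km/s.
At r₂, v₂ = √(μ/r₂) = 9.948 km/s.
Transfer-orbit speed at r₂: v_a = √[μ(2/r₂ − 1/a_t)] = 4.629 km/s.
Second burn Δv₂ = |v₂ − v_a| = 5.319 km/s.
Total Δv = Δv₁ + Δv₂ = 14.90 km/s.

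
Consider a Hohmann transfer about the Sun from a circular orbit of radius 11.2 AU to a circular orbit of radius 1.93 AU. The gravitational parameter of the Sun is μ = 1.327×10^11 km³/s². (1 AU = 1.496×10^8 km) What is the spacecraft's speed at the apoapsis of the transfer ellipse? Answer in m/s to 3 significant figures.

In km: r₁ = 11.2 × 1.496×10^8 = 1.67552×10^9 km; r₂ = 1.93 × 1.496×10^8 = 2.88728×10^8 km.
The Hohmann ellipse has a_t = (r₁ + r₂)/2 = 9.82124×10^8 km.
The apoapsis of the transfer ellipse is at r = 1.67552×10^9 km.
From the vis-viva equation, v = √[μ(2/r − 1/a_t)] = 4.825 km/s.

v = 4830 m/s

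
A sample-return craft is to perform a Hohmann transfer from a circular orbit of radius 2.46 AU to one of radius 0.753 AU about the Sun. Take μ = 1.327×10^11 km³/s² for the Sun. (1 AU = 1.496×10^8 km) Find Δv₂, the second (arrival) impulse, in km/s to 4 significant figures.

Δv₂ = 8.150 km/s

In km: r₁ = 2.46 × 1.496×10^8 = 3.68016×10^8 km; r₂ = 0.753 × 1.496×10^8 = 1.126488×10^8 km.
The Hohmann ellipse has a_t = (r₁ + r₂)/2 = 2.403324×10^8 km.
On the circular orbit at r = 1.126488×10^8 km, v_c = √(μ/r) = 34.32 km/s.
Transfer-orbit speed at the same r (vis-viva, a = a_t): v_t = √[μ(2/r − 1/a_t)] = 42.47 km/s.
Δv₂ = |v_t − v_c| = |42.47 − 34.32| = 8.150 km/s.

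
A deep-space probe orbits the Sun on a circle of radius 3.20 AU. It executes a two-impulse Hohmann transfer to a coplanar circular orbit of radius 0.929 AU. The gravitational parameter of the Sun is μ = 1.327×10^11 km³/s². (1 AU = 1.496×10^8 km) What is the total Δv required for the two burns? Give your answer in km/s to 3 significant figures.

Δv = 13.1 km/s

In km: r₁ = 3.20 × 1.496×10^8 = 4.7872×10^8 km; r₂ = 0.929 × 1.496×10^8 = 1.389784×10^8 km.
Transfer-ellipse semi-major axis a_t = (r₁ + r₂)/2 = (4.7872×10^8 + 1.389784×10^8)/2 = 3.088492×10^8 km.
Circular speed at r₁: v₁ = √(μ/r₁) = √(1.327×10^11/4.7872×10^8) = 16.6493 km/s.
On the transfer ellipse at r₁, vis-viva gives v_a = √[μ(2/r₁ − 1/a_t)] = 11.1685 km/s.
First burn Δv₁ = |v_a − v₁| = 5.481 km/s.
At r₂, v₂ = √(μ/r₂) = 30.90 km/s.
Transfer-orbit speed at r₂: v_p = √[μ(2/r₂ − 1/a_t)] = 38.47 km/s.
Second burn Δv₂ = |v₂ − v_p| = 7.570 km/s.
Δv = Δv₁ + Δv₂ = 5.481 + 7.570 = 13.05 km/s.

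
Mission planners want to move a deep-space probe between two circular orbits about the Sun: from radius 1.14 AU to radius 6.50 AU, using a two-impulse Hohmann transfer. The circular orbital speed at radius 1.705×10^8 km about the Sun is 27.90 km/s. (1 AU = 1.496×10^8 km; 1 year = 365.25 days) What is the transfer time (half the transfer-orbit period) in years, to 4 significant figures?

t = 3.733 years

From the circular-orbit relation v² = μ/r at r = 1.705×10^8 km: μ = v²r = (27.90)² × 1.705×10^8 = 1.32719×10^11 km³/s².
In km: r₁ = 1.14 × 1.496×10^8 = 1.70544×10^8 km; r₂ = 6.50 × 1.496×10^8 = 9.724×10^8 km.
Transfer-ellipse semi-major axis a_t = (r₁ + r₂)/2 = (1.70544×10^8 + 9.724×10^8)/2 = 5.71472×10^8 km.
Half the transfer-orbit period gives t = π√(a_t³/μ) = 1.178×10^8 s.
Converting: 1.178×10^8 s ÷ 3.15576×10^7 s/year (365.25 × 86400) = 3.733 years.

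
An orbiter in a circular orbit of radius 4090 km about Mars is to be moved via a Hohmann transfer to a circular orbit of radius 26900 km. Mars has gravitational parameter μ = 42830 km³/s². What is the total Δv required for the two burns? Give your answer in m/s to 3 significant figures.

Semi-major axis of the transfer orbit: a_t = (4090 + 26900)/2 = 15495 km.
Circular speed at r₁: v₁ = √(μ/r₁) = √(42830/4090) = 3.23603 km/s.
On the transfer ellipse at r₁, v² = μ(2/r − 1/a) gives v_p = √[μ(2/r₁ − 1/a_t)] = 4.26376 km/s.
First burn Δv₁ = |v_p − v₁| = 1.0277 km/s.
At r₂, v₂ = √(μ/r₂) = 1.26182 km/s.
Transfer-orbit speed at r₂: v_a = √[μ(2/r₂ − 1/a_t)] = 0.648282 km/s.
Second burn Δv₂ = |v₂ − v_a| = 0.61354 km/s.
Δv = Δv₁ + Δv₂ = 1.0277 + 0.61354 = 1.641 km/s.

Δv = 1640 m/s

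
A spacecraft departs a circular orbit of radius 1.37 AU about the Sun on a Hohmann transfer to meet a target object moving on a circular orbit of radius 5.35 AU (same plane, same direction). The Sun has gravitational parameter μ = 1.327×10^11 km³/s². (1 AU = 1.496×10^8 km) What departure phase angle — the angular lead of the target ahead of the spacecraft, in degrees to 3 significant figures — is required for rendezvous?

In km: r₁ = 1.37 × 1.496×10^8 = 2.04952×10^8 km; r₂ = 5.35 × 1.496×10^8 = 8.0036×10^8 km.
Transfer-ellipse semi-major axis a_t = (r₁ + r₂)/2 = (2.04952×10^8 + 8.0036×10^8)/2 = 5.02656×10^8 km.
The half-period of the transfer ellipse is t = π√(a_t³/μ) = 9.7190×10^7 s.
Target angular speed ω₂ = √(μ/r₂³) = 1.6088×10^-8 rad/s.
Angle swept by the target during transfer: ω₂·t = 1.5636 rad = 89.59°.
Arrival is 180° from departure on the ellipse, so φ = 180° − 89.59° = 90.4°.

φ = 90.4°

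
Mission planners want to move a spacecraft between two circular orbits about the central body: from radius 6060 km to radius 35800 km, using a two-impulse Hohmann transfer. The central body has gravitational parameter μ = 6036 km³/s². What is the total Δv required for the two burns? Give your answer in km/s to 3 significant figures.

Δv = 0.497 km/s

Semi-major axis of the transfer orbit: a_t = (6060 + 35800)/2 = 20930 km.
Circular speed at r₁: v₁ = √(μ/r₁) = √(6036/6060) = 0.998018 km/s.
Transfer-orbit speed at r₁ (vis-viva): v_p = √[μ(2/r₁ − 1/a_t)] = 1.30525 km/s.
First burn Δv₁ = |v_p − v₁| = 0.3072 km/s.
At r₂, v₂ = √(μ/r₂) = 0.4106 km/s.
Transfer-orbit speed at r₂: v_a = √[μ(2/r₂ − 1/a_t)] = 0.2209 km/s.
Second burn Δv₂ = |v₂ − v_a| = 0.1897 km/s.
Δv = Δv₁ + Δv₂ = 0.3072 + 0.1897 = 0.4969 km/s.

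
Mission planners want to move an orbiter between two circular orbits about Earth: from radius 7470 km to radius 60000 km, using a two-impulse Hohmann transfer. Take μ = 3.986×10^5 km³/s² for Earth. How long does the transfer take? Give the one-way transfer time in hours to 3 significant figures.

t = 8.56 hours

The Hohmann ellipse has a_t = (r₁ + r₂)/2 = 33735 km.
Half the transfer-orbit period gives t = π√(a_t³/μ) = 30830 s.
Converting: 30830 s ÷ 3600 s/hour = 8.56 hours.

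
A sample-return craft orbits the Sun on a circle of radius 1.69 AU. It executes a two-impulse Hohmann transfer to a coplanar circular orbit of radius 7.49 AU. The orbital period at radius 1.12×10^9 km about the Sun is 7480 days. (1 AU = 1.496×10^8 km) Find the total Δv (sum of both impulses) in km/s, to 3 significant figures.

Δv = 10.6 km/s

From Kepler's third law T² = 4π²r³/μ at r = 1.12×10^9 km, T = 7480 days = 7480 × 86400 s = 6.46272×10^8 s: μ = 4π²r³/T² = 1.32795×10^11 km³/s².
In km: r₁ = 1.69 × 1.496×10^8 = 2.52824×10^8 km; r₂ = 7.49 × 1.496×10^8 = 1.120504×10^9 km.
The Hohmann ellipse has a_t = (r₁ + r₂)/2 = 6.86664×10^8 km.
At r₁ the circular-orbit speed is v₁ = √(μ/r₁) = 22.918 km/s.
Transfer-orbit speed at r₁ (vis-viva equation): v_p = √[μ(2/r₁ − 1/a_t)] = 29.276 km/s.
First burn Δv₁ = |v_p − v₁| = 6.358 km/s.
Circular speed at r₂: v₂ = √(μ/r₂) = 10.8864 km/s.
Transfer-orbit speed at r₂: v_a = √[μ(2/r₂ − 1/a_t)] = 6.60575 km/s.
Second burn Δv₂ = |v₂ − v_a| = 4.281 km/s.
Total Δv = Δv₁ + Δv₂ = 10.64 km/s.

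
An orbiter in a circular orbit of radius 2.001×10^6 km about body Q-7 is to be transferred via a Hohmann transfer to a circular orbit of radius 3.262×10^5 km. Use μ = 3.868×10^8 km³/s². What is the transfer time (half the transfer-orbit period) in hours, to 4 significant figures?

t = 55.69 hours

The Hohmann ellipse has a_t = (r₁ + r₂)/2 = 1.1636×10^6 km.
Half the transfer-orbit period gives t = π√(a_t³/μ) = 2.005×10^5 s.
Converting: 2.005×10^5 s ÷ 3600 s/hour = 55.69 hours.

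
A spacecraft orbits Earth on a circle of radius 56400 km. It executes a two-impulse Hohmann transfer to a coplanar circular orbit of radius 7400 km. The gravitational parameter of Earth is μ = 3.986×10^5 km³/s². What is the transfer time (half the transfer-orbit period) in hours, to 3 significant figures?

Transfer-ellipse semi-major axis a_t = (r₁ + r₂)/2 = (56400 + 7400)/2 = 31900 km.
By Kepler's third law the transfer-orbit period is T = 2π√(a_t³/μ), so t = T/2 = 28351 s.
Converting: 28351 s ÷ 3600 s/hour = 7.88 hours.

t = 7.88 hours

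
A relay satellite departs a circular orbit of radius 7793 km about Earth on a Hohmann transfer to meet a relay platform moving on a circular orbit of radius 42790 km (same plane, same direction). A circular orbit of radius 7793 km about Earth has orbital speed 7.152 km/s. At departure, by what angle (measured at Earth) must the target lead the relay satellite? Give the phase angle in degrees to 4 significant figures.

φ = 98.21°

From the circular-orbit relation v² = μ/r at r = 7793 km: μ = v²r = (7.152)² × 7793 = 3.98621×10^5 km³/s².
The Hohmann ellipse has a_t = (r₁ + r₂)/2 = 25291.5 km.
Transfer time t = π√(a_t³/μ) = 20013.9 s.
The target's mean motion on its circular orbit is ω₂ = √(μ/r₂³) = 7.13290×10^-5 rad/s.
Angle swept by the target during transfer: ω₂·t = 1.42757 rad = 81.79°.
Arrival is 180° from departure on the ellipse, so φ = 180° − 81.79° = 98.21°.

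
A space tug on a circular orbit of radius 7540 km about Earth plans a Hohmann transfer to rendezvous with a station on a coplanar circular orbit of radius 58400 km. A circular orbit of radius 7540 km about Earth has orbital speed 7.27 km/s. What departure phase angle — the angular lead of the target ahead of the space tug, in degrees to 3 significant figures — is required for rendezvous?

From the circular-orbit relation v² = μ/r at r = 7540 km: μ = v²r = (7.27)² × 7540 = 3.98511×10^5 km³/s².
Transfer-ellipse semi-major axis a_t = (r₁ + r₂)/2 = (7540 + 58400)/2 = 32970 km.
Transfer time t = π√(a_t³/μ) = 29793 s.
The target's mean motion on its circular orbit is ω₂ = √(μ/r₂³) = 4.4730×10^-5 rad/s.
Angle swept by the target during transfer: ω₂·t = 1.3326 rad = 76.35°.
Arrival is 180° from departure on the ellipse, so φ = 180° − 76.35° = 104°.

φ = 104°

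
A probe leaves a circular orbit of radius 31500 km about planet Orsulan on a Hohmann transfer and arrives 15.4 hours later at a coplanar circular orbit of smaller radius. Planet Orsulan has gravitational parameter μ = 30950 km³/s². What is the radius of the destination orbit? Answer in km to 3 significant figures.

r₂ = 11100 km

Transfer time t = 15.4 hours = 55440 s, and t = π√(a_t³/μ).
So a_t = (μ t²/π²)^(1/3) = (30950 × (55440)² / π²)^(1/3) = 21282 km.
Since a_t = (r₁ + r₂)/2, r₂ = 2a_t − r₁ = 2×21282 − 31500 = 11064 km.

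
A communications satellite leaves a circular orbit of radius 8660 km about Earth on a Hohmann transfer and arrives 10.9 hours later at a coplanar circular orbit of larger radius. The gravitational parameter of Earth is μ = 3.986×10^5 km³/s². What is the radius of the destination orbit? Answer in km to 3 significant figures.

Transfer time t = 10.9 hours = 39240 s, and t = π√(a_t³/μ).
So a_t = (μ t²/π²)^(1/3) = (3.986×10^5 × (39240)² / π²)^(1/3) = 39619 km.
Since a_t = (r₁ + r₂)/2, r₂ = 2a_t − r₁ = 2×39619 − 8660 = 70578 km.

r₂ = 70600 km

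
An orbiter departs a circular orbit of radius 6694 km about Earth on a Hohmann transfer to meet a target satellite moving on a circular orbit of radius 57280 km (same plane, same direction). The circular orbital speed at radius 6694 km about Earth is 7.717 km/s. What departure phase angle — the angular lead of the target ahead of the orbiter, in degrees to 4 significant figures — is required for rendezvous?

φ = 104.9°

From the circular-orbit relation v² = μ/r at r = 6694 km: μ = v²r = (7.717)² × 6694 = 3.98642×10^5 km³/s².
The Hohmann ellipse has a_t = (r₁ + r₂)/2 = 31987 km.
The half-period of the transfer ellipse is t = π√(a_t³/μ) = 28465.5 s.
Target angular speed ω₂ = √(μ/r₂³) = 4.60561×10^-5 rad/s.
Angle swept by the target during transfer: ω₂·t = 1.31101 rad = 75.12°.
Arrival is 180° from departure on the ellipse, so φ = 180° − 75.12° = 104.9°.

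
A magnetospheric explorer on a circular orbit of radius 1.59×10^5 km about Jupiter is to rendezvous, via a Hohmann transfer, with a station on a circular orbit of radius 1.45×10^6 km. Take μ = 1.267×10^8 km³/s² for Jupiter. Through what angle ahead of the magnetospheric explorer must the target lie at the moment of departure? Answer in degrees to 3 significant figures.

Transfer-ellipse semi-major axis a_t = (r₁ + r₂)/2 = (1.590×10^5 + 1.450×10^6)/2 = 8.045×10^5 km.
Transfer time t = π√(a_t³/μ) = 2.01396×10^5 s.
The target's mean motion on its circular orbit is ω₂ = √(μ/r₂³) = 6.44668×10^-6 rad/s.
Angle swept by the target during transfer: ω₂·t = 1.2983 rad = 74.39°.
Arrival is 180° from departure on the ellipse, so φ = 180° − 74.39° = 106°.

φ = 106°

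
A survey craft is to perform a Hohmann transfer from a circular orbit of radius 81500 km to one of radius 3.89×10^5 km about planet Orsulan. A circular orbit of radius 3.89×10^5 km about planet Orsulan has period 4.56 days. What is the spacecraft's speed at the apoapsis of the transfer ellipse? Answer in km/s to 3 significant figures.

From Kepler's third law T² = 4π²r³/μ at r = 3.89×10^5 km, T = 4.56 days = 4.56 × 86400 s = 3.93984×10^5 s: μ = 4π²r³/T² = 1.49710×10^7 km³/s².
Semi-major axis of the transfer orbit: a_t = (81500 + 3.890×10^5)/2 = 2.3525×10^5 km.
The apoapsis of the transfer ellipse is at r = 3.890×10^5 km.
Applying v² = μ(2/r − 1/a_t): v = 3.651 km/s.

v = 3.65 km/s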